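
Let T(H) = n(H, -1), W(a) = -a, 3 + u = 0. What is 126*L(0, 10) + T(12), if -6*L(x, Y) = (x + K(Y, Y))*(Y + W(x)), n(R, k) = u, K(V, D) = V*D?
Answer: -21003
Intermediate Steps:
K(V, D) = D*V
u = -3 (u = -3 + 0 = -3)
n(R, k) = -3
T(H) = -3
L(x, Y) = -(Y - x)*(x + Y**2)/6 (L(x, Y) = -(x + Y*Y)*(Y - x)/6 = -(x + Y**2)*(Y - x)/6 = -(Y - x)*(x + Y**2)/6)
126*L(0, 10) + T(12) = 126*(-1/6*10**3 + (1/6)*0**2 - 1/6*10*0 + (1/6)*0*10**2) - 3 = 126*(-1/6*1000 + (1/6)*0 + 0 + (1/6)*0*100) - 3 = 126*(-500/3 + 0 + 0 + 0) - 3 = 126*(-500/3) - 3 = -21000 - 3 = -21003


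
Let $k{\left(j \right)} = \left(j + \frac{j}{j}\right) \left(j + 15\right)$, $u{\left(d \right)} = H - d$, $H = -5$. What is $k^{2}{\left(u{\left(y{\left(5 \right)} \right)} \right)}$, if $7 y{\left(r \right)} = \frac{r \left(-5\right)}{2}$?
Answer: $\frac{26163225}{38416} \approx 681.05$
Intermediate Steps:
$y{\left(r \right)} = - \frac{5 r}{14}$ ($y{\left(r \right)} = \frac{r \left(-5\right) \frac{1}{2}}{7} = \frac{- 5 r \frac{1}{2}}{7} = \frac{\left(- \frac{5}{2}\right) r}{7} = - \frac{5 r}{14}$)
$u{\left(d \right)} = -5 - d$
$k{\left(j \right)} = \left(1 + j\right) \left(15 + j\right)$ ($k{\left(j \right)} = \left(j + 1\right) \left(15 + j\right) = \left(1 + j\right) \left(15 + j\right)$)
$k^{2}{\left(u{\left(y{\left(5 \right)} \right)} \right)} = \left(15 + \left(-5 - \left(- \frac{5}{14}\right) 5\right)^{2} + 16 \left(-5 - \left(- \frac{5}{14}\right) 5\right)\right)^{2} = \left(15 + \left(-5 - - \frac{25}{14}\right)^{2} + 16 \left(-5 - - \frac{25}{14}\right)\right)^{2} = \left(15 + \left(-5 + \frac{25}{14}\right)^{2} + 16 \left(-5 + \frac{25}{14}\right)\right)^{2} = \left(15 + \left(- \frac{45}{14}\right)^{2} + 16 \left(- \frac{45}{14}\right)\right)^{2} = \left(15 + \frac{2025}{196} - \frac{360}{7}\right)^{2} = \left(- \frac{5115}{196}\right)^{2} = \frac{26163225}{38416}$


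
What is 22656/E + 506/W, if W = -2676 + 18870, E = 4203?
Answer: 20500999/3781299 ≈ 5.4217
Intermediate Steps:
W = 16194
22656/E + 506/W = 22656/4203 + 506/16194 = 22656*(1/4203) + 506*(1/16194) = 7552/1401 + 253/8097 = 20500999/3781299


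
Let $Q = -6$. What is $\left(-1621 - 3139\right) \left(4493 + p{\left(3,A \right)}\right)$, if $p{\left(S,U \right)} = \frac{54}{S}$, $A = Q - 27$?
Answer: $-21472360$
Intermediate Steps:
$A = -33$ ($A = -6 - 27 = -33$)
$\left(-1621 - 3139\right) \left(4493 + p{\left(3,A \right)}\right) = \left(-1621 - 3139\right) \left(4493 + \frac{54}{3}\right) = - 4760 \left(4493 + 54 \cdot \frac{1}{3}\right) = - 4760 \left(4493 + 18\right) = \left(-4760\right) 4511 = -21472360$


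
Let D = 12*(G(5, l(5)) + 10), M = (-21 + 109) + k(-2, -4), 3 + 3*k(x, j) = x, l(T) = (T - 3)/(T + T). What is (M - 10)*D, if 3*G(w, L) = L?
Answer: 138316/15 ≈ 9221.1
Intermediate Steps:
l(T) = (-3 + T)/(2*T) (l(T) = (-3 + T)/((2*T)) = (-3 + T)*(1/(2*T)) = (-3 + T)/(2*T))
G(w, L) = L/3
k(x, j) = -1 + x/3
M = 259/3 (M = (-21 + 109) + (-1 + (⅓)*(-2)) = 88 + (-1 - ⅔) = 88 - 5/3 = 259/3 ≈ 86.333)
D = 604/5 (D = 12*(((½)*(-3 + 5)/5)/3 + 10) = 12*(((½)*(⅕)*2)/3 + 10) = 12*((⅓)*(⅕) + 10) = 12*(1/15 + 10) = 12*(151/15) = 604/5 ≈ 120.80)
(M - 10)*D = (259/3 - 10)*(604/5) = (229/3)*(604/5) = 138316/15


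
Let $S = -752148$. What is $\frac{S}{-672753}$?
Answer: $\frac{250716}{224251} \approx 1.118$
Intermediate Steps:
$\frac{S}{-672753} = - \frac{752148}{-672753} = \left(-752148\right) \left(- \frac{1}{672753}\right) = \frac{250716}{224251}$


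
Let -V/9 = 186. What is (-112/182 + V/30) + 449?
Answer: 25518/65 ≈ 392.58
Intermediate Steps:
V = -1674 (V = -9*186 = -1674)
(-112/182 + V/30) + 449 = (-112/182 - 1674/30) + 449 = (-112*1/182 - 1674*1/30) + 449 = (-8/13 - 279/5) + 449 = -3667/65 + 449 = 25518/65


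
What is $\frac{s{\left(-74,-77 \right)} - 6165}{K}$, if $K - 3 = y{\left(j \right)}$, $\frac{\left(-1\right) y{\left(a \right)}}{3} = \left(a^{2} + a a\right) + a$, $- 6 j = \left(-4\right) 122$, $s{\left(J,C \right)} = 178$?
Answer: $\frac{17961}{119795} \approx 0.14993$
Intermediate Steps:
$j = \frac{244}{3}$ ($j = - \frac{\left(-4\right) 122}{6} = \left(- \frac{1}{6}\right) \left(-488\right) = \frac{244}{3} \approx 81.333$)
$y{\left(a \right)} = - 6 a^{2} - 3 a$ ($y{\left(a \right)} = - 3 \left(\left(a^{2} + a a\right) + a\right) = - 3 \left(\left(a^{2} + a^{2}\right) + a\right) = - 3 \left(2 a^{2} + a\right) = - 3 \left(a + 2 a^{2}\right) = - 6 a^{2} - 3 a$)
$K = - \frac{119795}{3}$ ($K = 3 - 244 \left(1 + 2 \cdot \frac{244}{3}\right) = 3 - 244 \left(1 + \frac{488}{3}\right) = 3 - 244 \cdot \frac{491}{3} = 3 - \frac{119804}{3} = - \frac{119795}{3} \approx -39932.0$)
$\frac{s{\left(-74,-77 \right)} - 6165}{K} = \frac{178 - 6165}{- \frac{119795}{3}} = \left(-5987\right) \left(- \frac{3}{119795}\right) = \frac{17961}{119795}$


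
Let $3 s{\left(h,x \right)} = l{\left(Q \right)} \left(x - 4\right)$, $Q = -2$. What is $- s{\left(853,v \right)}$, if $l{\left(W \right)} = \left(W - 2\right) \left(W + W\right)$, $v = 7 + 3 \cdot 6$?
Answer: $-112$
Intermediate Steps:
$v = 25$ ($v = 7 + 18 = 25$)
$l{\left(W \right)} = 2 W \left(-2 + W\right)$ ($l{\left(W \right)} = \left(-2 + W\right) 2 W = 2 W \left(-2 + W\right)$)
$s{\left(h,x \right)} = - \frac{64}{3} + \frac{16 x}{3}$ ($s{\left(h,x \right)} = \frac{2 \left(-2\right) \left(-2 - 2\right) \left(x - 4\right)}{3} = \frac{2 \left(-2\right) \left(-4\right) \left(-4 + x\right)}{3} = \frac{16 \left(-4 + x\right)}{3} = \frac{-64 + 16 x}{3} = - \frac{64}{3} + \frac{16 x}{3}$)
$- s{\left(853,v \right)} = - (- \frac{64}{3} + \frac{16}{3} \cdot 25) = - (- \frac{64}{3} + \frac{400}{3}) = \left(-1\right) 112 = -112$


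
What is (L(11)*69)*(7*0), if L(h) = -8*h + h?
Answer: 0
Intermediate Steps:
L(h) = -7*h
(L(11)*69)*(7*0) = (-7*11*69)*(7*0) = -77*69*0 = -5313*0 = 0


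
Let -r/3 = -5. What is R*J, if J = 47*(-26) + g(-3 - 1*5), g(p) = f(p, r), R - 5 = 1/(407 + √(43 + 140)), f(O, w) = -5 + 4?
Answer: -1012322351/165466 + 1223*√183/165466 ≈ -6117.9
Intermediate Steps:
r = 15 (r = -3*(-5) = 15)
f(O, w) = -1
R = 5 + 1/(407 + √183) (R = 5 + 1/(407 + √(43 + 140)) = 5 + 1/(407 + √183) ≈ 5.0024)
g(p) = -1
J = -1223 (J = 47*(-26) - 1 = -1222 - 1 = -1223)
R*J = (827737/165466 - √183/165466)*(-1223) = -1012322351/165466 + 1223*√183/165466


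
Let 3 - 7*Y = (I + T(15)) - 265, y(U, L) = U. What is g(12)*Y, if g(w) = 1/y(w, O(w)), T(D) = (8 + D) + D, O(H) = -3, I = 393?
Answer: -163/84 ≈ -1.9405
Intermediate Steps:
T(D) = 8 + 2*D
Y = -163/7 (Y = 3/7 - ((393 + (8 + 2*15)) - 265)/7 = 3/7 - ((393 + (8 + 30)) - 265)/7 = 3/7 - ((393 + 38) - 265)/7 = 3/7 - (431 - 265)/7 = 3/7 - ⅐*166 = 3/7 - 166/7 = -163/7 ≈ -23.286)
g(w) = 1/w
g(12)*Y = -163/7/12 = (1/12)*(-163/7) = -163/84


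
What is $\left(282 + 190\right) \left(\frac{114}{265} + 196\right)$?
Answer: $\frac{24569488}{265} \approx 92715.0$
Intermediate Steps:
$\left(282 + 190\right) \left(\frac{114}{265} + 196\right) = 472 \left(114 \cdot \frac{1}{265} + 196\right) = 472 \left(\frac{114}{265} + 196\right) = 472 \cdot \frac{52054}{265} = \frac{24569488}{265}$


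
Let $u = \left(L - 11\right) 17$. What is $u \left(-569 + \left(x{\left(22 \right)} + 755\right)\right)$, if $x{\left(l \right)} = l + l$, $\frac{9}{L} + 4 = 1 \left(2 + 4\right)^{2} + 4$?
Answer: $- \frac{84065}{2} \approx -42033.0$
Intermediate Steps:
$L = \frac{1}{4}$ ($L = \frac{9}{-4 + \left(1 \left(2 + 4\right)^{2} + 4\right)} = \frac{9}{-4 + \left(1 \cdot 6^{2} + 4\right)} = \frac{9}{-4 + \left(1 \cdot 36 + 4\right)} = \frac{9}{-4 + \left(36 + 4\right)} = \frac{9}{-4 + 40} = \frac{9}{36} = 9 \cdot \frac{1}{36} = \frac{1}{4} \approx 0.25$)
$x{\left(l \right)} = 2 l$
$u = - \frac{731}{4}$ ($u = \left(\frac{1}{4} - 11\right) 17 = \left(- \frac{43}{4}\right) 17 = - \frac{731}{4} \approx -182.75$)
$u \left(-569 + \left(x{\left(22 \right)} + 755\right)\right) = - \frac{731 \left(-569 + \left(2 \cdot 22 + 755\right)\right)}{4} = - \frac{731 \left(-569 + \left(44 + 755\right)\right)}{4} = - \frac{731 \left(-569 + 799\right)}{4} = \left(- \frac{731}{4}\right) 230 = - \frac{84065}{2}$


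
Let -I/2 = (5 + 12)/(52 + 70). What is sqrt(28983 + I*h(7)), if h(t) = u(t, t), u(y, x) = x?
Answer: 2*sqrt(26959621)/61 ≈ 170.24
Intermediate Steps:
h(t) = t
I = -17/61 (I = -2*(5 + 12)/(52 + 70) = -34/122 = -2*17/122 = -17/61 ≈ -0.27869)
sqrt(28983 + I*h(7)) = sqrt(28983 - 17/61*7) = sqrt(28983 - 119/61) = sqrt(1767844/61) = 2*sqrt(26959621)/61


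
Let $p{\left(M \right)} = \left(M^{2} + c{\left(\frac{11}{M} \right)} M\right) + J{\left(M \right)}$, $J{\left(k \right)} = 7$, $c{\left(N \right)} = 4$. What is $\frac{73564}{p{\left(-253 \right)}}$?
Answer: $\frac{18391}{15751} \approx 1.1676$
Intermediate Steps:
$p{\left(M \right)} = 7 + M^{2} + 4 M$ ($p{\left(M \right)} = \left(M^{2} + 4 M\right) + 7 = 7 + M^{2} + 4 M$)
$\frac{73564}{p{\left(-253 \right)}} = \frac{73564}{7 + \left(-253\right)^{2} + 4 \left(-253\right)} = \frac{73564}{7 + 64009 - 1012} = \frac{73564}{63004} = 73564 \cdot \frac{1}{63004} = \frac{18391}{15751}$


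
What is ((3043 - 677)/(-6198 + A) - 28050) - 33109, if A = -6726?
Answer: -395210641/6462 ≈ -61159.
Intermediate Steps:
((3043 - 677)/(-6198 + A) - 28050) - 33109 = ((3043 - 677)/(-6198 - 6726) - 28050) - 33109 = (2366/(-12924) - 28050) - 33109 = (2366*(-1/12924) - 28050) - 33109 = (-1183/6462 - 28050) - 33109 = -181260283/6462 - 33109 = -395210641/6462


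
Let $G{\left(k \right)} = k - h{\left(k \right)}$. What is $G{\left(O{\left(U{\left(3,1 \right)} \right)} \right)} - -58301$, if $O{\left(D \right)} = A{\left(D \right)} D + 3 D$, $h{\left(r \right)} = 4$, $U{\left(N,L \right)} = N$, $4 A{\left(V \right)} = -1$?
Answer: $\frac{233221}{4} \approx 58305.0$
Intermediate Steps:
$A{\left(V \right)} = - \frac{1}{4}$ ($A{\left(V \right)} = \frac{1}{4} \left(-1\right) = - \frac{1}{4}$)
$O{\left(D \right)} = \frac{11 D}{4}$ ($O{\left(D \right)} = - \frac{D}{4} + 3 D = \frac{11 D}{4}$)
$G{\left(k \right)} = -4 + k$ ($G{\left(k \right)} = k - 4 = -4 + k$)
$G{\left(O{\left(U{\left(3,1 \right)} \right)} \right)} - -58301 = \left(-4 + \frac{11}{4} \cdot 3\right) - -58301 = \left(-4 + \frac{33}{4}\right) + 58301 = \frac{17}{4} + 58301 = \frac{233221}{4}$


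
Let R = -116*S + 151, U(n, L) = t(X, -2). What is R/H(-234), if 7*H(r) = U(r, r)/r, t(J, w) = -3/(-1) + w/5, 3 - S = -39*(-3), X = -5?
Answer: -8426250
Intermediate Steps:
S = -114 (S = 3 - (-39)*(-3) = 3 - 1*117 = 3 - 117 = -114)
t(J, w) = 3 + w/5 (t(J, w) = -3*(-1) + w*(1/5) = 3 + w/5)
U(n, L) = 13/5 (U(n, L) = 3 + (1/5)*(-2) = 3 - 2/5 = 13/5)
H(r) = 13/(35*r) (H(r) = (13/(5*r))/7 = 13/(35*r))
R = 13375 (R = -116*(-114) + 151 = 13224 + 151 = 13375)
R/H(-234) = 13375/(((13/35)/(-234))) = 13375/(((13/35)*(-1/234))) = 13375/(-1/630) = 13375*(-630) = -8426250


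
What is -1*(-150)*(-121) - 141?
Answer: -18291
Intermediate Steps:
-1*(-150)*(-121) - 141 = 150*(-121) - 141 = -18150 - 141 = -18291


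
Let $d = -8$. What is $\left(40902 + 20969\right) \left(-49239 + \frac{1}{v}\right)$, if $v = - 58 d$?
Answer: $- \frac{1413560240545}{464} \approx -3.0465 \cdot 10^{9}$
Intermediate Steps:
$v = 464$ ($v = \left(-58\right) \left(-8\right) = 464$)
$\left(40902 + 20969\right) \left(-49239 + \frac{1}{v}\right) = \left(40902 + 20969\right) \left(-49239 + \frac{1}{464}\right) = 61871 \left(-49239 + \frac{1}{464}\right) = 61871 \left(- \frac{22846895}{464}\right) = - \frac{1413560240545}{464}$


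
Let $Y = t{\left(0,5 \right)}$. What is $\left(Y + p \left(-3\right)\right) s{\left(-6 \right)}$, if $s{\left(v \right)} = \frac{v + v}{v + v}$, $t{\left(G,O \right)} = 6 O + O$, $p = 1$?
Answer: $32$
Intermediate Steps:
$t{\left(G,O \right)} = 7 O$
$Y = 35$ ($Y = 7 \cdot 5 = 35$)
$s{\left(v \right)} = 1$ ($s{\left(v \right)} = \frac{2 v}{2 v} = 2 v \frac{1}{2 v} = 1$)
$\left(Y + p \left(-3\right)\right) s{\left(-6 \right)} = \left(35 + 1 \left(-3\right)\right) 1 = \left(35 - 3\right) 1 = 32 \cdot 1 = 32$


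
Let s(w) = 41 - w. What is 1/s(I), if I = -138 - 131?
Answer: 1/310 ≈ 0.0032258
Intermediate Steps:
I = -269
1/s(I) = 1/(41 - 1*(-269)) = 1/(41 + 269) = 1/310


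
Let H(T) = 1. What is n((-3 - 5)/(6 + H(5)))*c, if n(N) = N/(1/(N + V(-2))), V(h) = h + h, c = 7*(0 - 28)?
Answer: -1152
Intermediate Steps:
c = -196 (c = 7*(-28) = -196)
V(h) = 2*h
n(N) = N*(-4 + N) (n(N) = N/(1/(N + 2*(-2))) = N/(1/(N - 4)) = N/(1/(-4 + N)) = N*(-4 + N))
n((-3 - 5)/(6 + H(5)))*c = (((-3 - 5)/(6 + 1))*(-4 + (-3 - 5)/(6 + 1)))*(-196) = ((-8/7)*(-4 - 8/7))*(-196) = ((-8*1/7)*(-4 - 8*1/7))*(-196) = -8*(-4 - 8/7)/7*(-196) = -8/7*(-36/7)*(-196) = (288/49)*(-196) = -1152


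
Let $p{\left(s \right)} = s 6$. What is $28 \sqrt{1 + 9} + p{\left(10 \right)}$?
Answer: $60 + 28 \sqrt{10} \approx 148.54$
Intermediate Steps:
$p{\left(s \right)} = 6 s$
$28 \sqrt{1 + 9} + p{\left(10 \right)} = 28 \sqrt{1 + 9} + 6 \cdot 10 = 28 \sqrt{10} + 60 = 60 + 28 \sqrt{10}$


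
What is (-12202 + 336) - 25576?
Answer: -37442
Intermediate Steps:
(-12202 + 336) - 25576 = -11866 - 25576 = -37442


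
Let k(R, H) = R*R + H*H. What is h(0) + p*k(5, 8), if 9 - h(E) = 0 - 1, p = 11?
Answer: 989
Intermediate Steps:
k(R, H) = H**2 + R**2 (k(R, H) = R**2 + H**2 = H**2 + R**2)
h(E) = 10 (h(E) = 9 - (0 - 1) = 9 - 1*(-1) = 9 + 1 = 10)
h(0) + p*k(5, 8) = 10 + 11*(8**2 + 5**2) = 10 + 11*(64 + 25) = 10 + 11*89 = 10 + 979 = 989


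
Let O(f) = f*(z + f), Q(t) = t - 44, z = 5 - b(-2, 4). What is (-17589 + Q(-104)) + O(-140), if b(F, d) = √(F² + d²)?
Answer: 1163 + 280*√5 ≈ 1789.1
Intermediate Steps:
z = 5 - 2*√5 (z = 5 - √((-2)² + 4²) = 5 - √(4 + 16) = 5 - √20 = 5 - 2*√5 ≈ 0.52786)
Q(t) = -44 + t
O(f) = f*(5 + f - 2*√5) (O(f) = f*((5 - 2*√5) + f) = f*(5 + f - 2*√5))
(-17589 + Q(-104)) + O(-140) = (-17589 + (-44 - 104)) - 140*(5 - 140 - 2*√5) = (-17589 - 148) - 140*(-135 - 2*√5) = -17737 + (18900 + 280*√5) = 1163 + 280*√5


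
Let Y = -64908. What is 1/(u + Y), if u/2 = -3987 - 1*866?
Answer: -1/74614 ≈ -1.3402e-5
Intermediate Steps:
u = -9706 (u = 2*(-3987 - 1*866) = 2*(-3987 - 866) = 2*(-4853) = -9706)
1/(u + Y) = 1/(-9706 - 64908) = 1/(-74614) = -1/74614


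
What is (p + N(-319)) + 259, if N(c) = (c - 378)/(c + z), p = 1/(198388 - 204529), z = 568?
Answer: 43528745/169901 ≈ 256.20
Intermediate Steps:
p = -1/6141 (p = 1/(-6141) = -1/6141 ≈ -0.00016284)
N(c) = (-378 + c)/(568 + c) (N(c) = (c - 378)/(c + 568) = (-378 + c)/(568 + c))
(p + N(-319)) + 259 = (-1/6141 + (-378 - 319)/(568 - 319)) + 259 = (-1/6141 - 697/249) + 259 = -475614/169901 + 259 = 43528745/169901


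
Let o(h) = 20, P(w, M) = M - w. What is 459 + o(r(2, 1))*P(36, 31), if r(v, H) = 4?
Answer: 359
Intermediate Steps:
459 + o(r(2, 1))*P(36, 31) = 459 + 20*(31 - 1*36) = 459 + 20*(31 - 36) = 459 + 20*(-5) = 459 - 100 = 359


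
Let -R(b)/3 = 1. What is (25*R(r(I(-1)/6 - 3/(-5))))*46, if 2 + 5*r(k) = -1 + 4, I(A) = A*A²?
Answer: -3450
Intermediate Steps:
I(A) = A³
r(k) = ⅕ (r(k) = -⅖ + (-1 + 4)/5 = -⅖ + (⅕)*3 = -⅖ + ⅗ = ⅕)
R(b) = -3 (R(b) = -3*1 = -3)
(25*R(r(I(-1)/6 - 3/(-5))))*46 = (25*(-3))*46 = -75*46 = -3450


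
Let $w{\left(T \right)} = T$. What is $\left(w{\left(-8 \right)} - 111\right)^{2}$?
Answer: $14161$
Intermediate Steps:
$\left(w{\left(-8 \right)} - 111\right)^{2} = \left(-8 - 111\right)^{2} = \left(-119\right)^{2} = 14161$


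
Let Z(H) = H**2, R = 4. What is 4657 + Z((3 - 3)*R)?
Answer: 4657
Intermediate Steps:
4657 + Z((3 - 3)*R) = 4657 + ((3 - 3)*4)**2 = 4657 + (0*4)**2 = 4657 + 0**2 = 4657 + 0 = 4657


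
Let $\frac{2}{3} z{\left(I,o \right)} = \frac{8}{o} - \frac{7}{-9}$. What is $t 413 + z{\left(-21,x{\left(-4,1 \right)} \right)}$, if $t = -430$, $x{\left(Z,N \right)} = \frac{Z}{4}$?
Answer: $- \frac{1065605}{6} \approx -1.776 \cdot 10^{5}$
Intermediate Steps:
$x{\left(Z,N \right)} = \frac{Z}{4}$ ($x{\left(Z,N \right)} = Z \frac{1}{4} = \frac{Z}{4}$)
$z{\left(I,o \right)} = \frac{7}{6} + \frac{12}{o}$ ($z{\left(I,o \right)} = \frac{3 \left(\frac{8}{o} - \frac{7}{-9}\right)}{2} = \frac{3 \left(\frac{8}{o} - - \frac{7}{9}\right)}{2} = \frac{3 \left(\frac{8}{o} + \frac{7}{9}\right)}{2} = \frac{3 \left(\frac{7}{9} + \frac{8}{o}\right)}{2} = \frac{7}{6} + \frac{12}{o}$)
$t 413 + z{\left(-21,x{\left(-4,1 \right)} \right)} = \left(-430\right) 413 + \left(\frac{7}{6} + \frac{12}{\frac{1}{4} \left(-4\right)}\right) = -177590 + \left(\frac{7}{6} + \frac{12}{-1}\right) = -177590 + \left(\frac{7}{6} + 12 \left(-1\right)\right) = -177590 + \left(\frac{7}{6} - 12\right) = -177590 - \frac{65}{6} = - \frac{1065605}{6}$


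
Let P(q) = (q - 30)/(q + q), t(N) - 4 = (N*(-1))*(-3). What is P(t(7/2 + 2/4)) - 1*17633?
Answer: -282135/16 ≈ -17633.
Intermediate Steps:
t(N) = 4 + 3*N (t(N) = 4 + (N*(-1))*(-3) = 4 - N*(-3) = 4 + 3*N)
P(q) = (-30 + q)/(2*q) (P(q) = (-30 + q)/((2*q)) = (-30 + q)*(1/(2*q)) = (-30 + q)/(2*q))
P(t(7/2 + 2/4)) - 1*17633 = (-30 + (4 + 3*(7/2 + 2/4)))/(2*(4 + 3*(7/2 + 2/4))) - 1*17633 = (-30 + (4 + 3*(7*(½) + 2*(¼))))/(2*(4 + 3*(7*(½) + 2*(¼)))) - 17633 = (-30 + (4 + 3*(7/2 + ½)))/(2*(4 + 3*(7/2 + ½))) - 17633 = (-30 + (4 + 3*4))/(2*(4 + 3*4)) - 17633 = (-30 + (4 + 12))/(2*(4 + 12)) - 17633 = (½)*(-30 + 16)/16 - 17633 = (½)*(1/16)*(-14) - 17633 = -7/16 - 17633 = -282135/16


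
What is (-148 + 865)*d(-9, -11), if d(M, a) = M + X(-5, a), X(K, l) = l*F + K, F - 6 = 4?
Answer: -88908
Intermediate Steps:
F = 10 (F = 6 + 4 = 10)
X(K, l) = K + 10*l (X(K, l) = l*10 + K = 10*l + K = K + 10*l)
d(M, a) = -5 + M + 10*a (d(M, a) = M + (-5 + 10*a) = -5 + M + 10*a)
(-148 + 865)*d(-9, -11) = (-148 + 865)*(-5 - 9 + 10*(-11)) = 717*(-5 - 9 - 110) = 717*(-124) = -88908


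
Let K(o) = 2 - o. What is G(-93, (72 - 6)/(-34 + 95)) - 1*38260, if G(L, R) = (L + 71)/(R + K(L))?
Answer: -224243202/5861 ≈ -38260.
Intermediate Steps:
G(L, R) = (71 + L)/(2 + R - L) (G(L, R) = (L + 71)/(R + (2 - L)) = (71 + L)/(2 + R - L))
G(-93, (72 - 6)/(-34 + 95)) - 1*38260 = (71 - 93)/(2 + (72 - 6)/(-34 + 95) - 1*(-93)) - 1*38260 = -22/(2 + 66/61 + 93) - 38260 = -22/(5861/61) - 38260 = (61/5861)*(-22) - 38260 = -1342/5861 - 38260 = -224243202/5861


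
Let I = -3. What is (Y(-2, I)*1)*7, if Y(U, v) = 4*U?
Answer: -56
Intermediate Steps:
(Y(-2, I)*1)*7 = ((4*(-2))*1)*7 = -8*1*7 = -8*7 = -56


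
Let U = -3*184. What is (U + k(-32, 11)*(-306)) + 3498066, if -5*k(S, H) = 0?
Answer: 3497514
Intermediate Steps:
k(S, H) = 0 (k(S, H) = -⅕*0 = 0)
U = -552
(U + k(-32, 11)*(-306)) + 3498066 = (-552 + 0*(-306)) + 3498066 = (-552 + 0) + 3498066 = -552 + 3498066 = 3497514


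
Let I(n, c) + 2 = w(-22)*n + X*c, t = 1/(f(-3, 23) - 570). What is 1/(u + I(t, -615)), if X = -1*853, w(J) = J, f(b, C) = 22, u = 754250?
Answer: 274/350402993 ≈ 7.8196e-7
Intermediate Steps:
X = -853
t = -1/548 (t = 1/(22 - 570) = 1/(-548) = -1/548 ≈ -0.0018248)
I(n, c) = -2 - 853*c - 22*n (I(n, c) = -2 + (-22*n - 853*c) = -2 + (-853*c - 22*n) = -2 - 853*c - 22*n)
1/(u + I(t, -615)) = 1/(754250 + (-2 - 853*(-615) - 22*(-1/548))) = 1/(754250 + (-2 + 524595 + 11/274)) = 1/(754250 + 143738493/274) = 1/(350402993/274) = 274/350402993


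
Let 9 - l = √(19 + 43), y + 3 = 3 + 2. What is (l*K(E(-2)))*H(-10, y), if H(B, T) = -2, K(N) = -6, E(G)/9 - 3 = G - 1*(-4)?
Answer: 108 - 12*√62 ≈ 13.512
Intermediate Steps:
y = 2 (y = -3 + (3 + 2) = -3 + 5 = 2)
E(G) = 63 + 9*G (E(G) = 27 + 9*(G - 1*(-4)) = 27 + 9*(G + 4) = 27 + 9*(4 + G) = 27 + (36 + 9*G) = 63 + 9*G)
l = 9 - √62 (l = 9 - √(19 + 43) = 9 - √62 ≈ 1.1260)
(l*K(E(-2)))*H(-10, y) = ((9 - √62)*(-6))*(-2) = (-54 + 6*√62)*(-2) = 108 - 12*√62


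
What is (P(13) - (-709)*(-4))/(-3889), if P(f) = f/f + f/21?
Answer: 59522/81669 ≈ 0.72882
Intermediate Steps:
P(f) = 1 + f/21 (P(f) = 1 + f*(1/21) = 1 + f/21)
(P(13) - (-709)*(-4))/(-3889) = ((1 + (1/21)*13) - (-709)*(-4))/(-3889) = ((1 + 13/21) - 1*2836)*(-1/3889) = (34/21 - 2836)*(-1/3889) = -59522/21*(-1/3889) = 59522/81669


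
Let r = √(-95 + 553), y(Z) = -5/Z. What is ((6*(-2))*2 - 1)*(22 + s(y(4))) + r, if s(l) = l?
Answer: -2075/4 + √458 ≈ -497.35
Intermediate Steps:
r = √458 ≈ 21.401
((6*(-2))*2 - 1)*(22 + s(y(4))) + r = ((6*(-2))*2 - 1)*(22 - 5/4) + √458 = (-12*2 - 1)*(22 - 5*¼) + √458 = (-24 - 1)*(22 - 5/4) + √458 = -25*83/4 + √458 = -2075/4 + √458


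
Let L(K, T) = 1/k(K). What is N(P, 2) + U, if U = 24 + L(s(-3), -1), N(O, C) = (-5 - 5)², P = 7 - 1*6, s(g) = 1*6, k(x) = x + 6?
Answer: 1489/12 ≈ 124.08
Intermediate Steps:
k(x) = 6 + x
s(g) = 6
P = 1 (P = 7 - 6 = 1)
N(O, C) = 100 (N(O, C) = (-10)² = 100)
L(K, T) = 1/(6 + K)
U = 289/12 (U = 24 + 1/(6 + 6) = 24 + 1/12 = 289/12 ≈ 24.083)
N(P, 2) + U = 100 + 289/12 = 1489/12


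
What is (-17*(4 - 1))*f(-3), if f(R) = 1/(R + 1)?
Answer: 51/2 ≈ 25.500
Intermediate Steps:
f(R) = 1/(1 + R)
(-17*(4 - 1))*f(-3) = (-17*(4 - 1))/(1 - 3) = -17*3/(-2) = -51*(-1/2) = 51/2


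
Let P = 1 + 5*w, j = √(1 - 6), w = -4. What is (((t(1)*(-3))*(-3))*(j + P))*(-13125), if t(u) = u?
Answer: 2244375 - 118125*I*√5 ≈ 2.2444e+6 - 2.6414e+5*I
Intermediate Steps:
j = I*√5 (j = √(-5) = I*√5 ≈ 2.2361*I)
P = -19 (P = 1 + 5*(-4) = 1 - 20 = -19)
(((t(1)*(-3))*(-3))*(j + P))*(-13125) = (((1*(-3))*(-3))*(I*√5 - 19))*(-13125) = ((-3*(-3))*(-19 + I*√5))*(-13125) = (9*(-19 + I*√5))*(-13125) = (-171 + 9*I*√5)*(-13125) = 2244375 - 118125*I*√5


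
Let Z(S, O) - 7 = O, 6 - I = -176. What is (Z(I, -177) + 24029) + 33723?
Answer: 57582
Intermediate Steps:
I = 182 (I = 6 - 1*(-176) = 6 + 176 = 182)
Z(S, O) = 7 + O
(Z(I, -177) + 24029) + 33723 = ((7 - 177) + 24029) + 33723 = (-170 + 24029) + 33723 = 23859 + 33723 = 57582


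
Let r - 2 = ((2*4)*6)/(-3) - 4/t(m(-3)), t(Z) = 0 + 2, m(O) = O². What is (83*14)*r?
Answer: -18592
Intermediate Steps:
t(Z) = 2
r = -16 (r = 2 + (((2*4)*6)/(-3) - 4/2) = 2 + ((8*6)*(-⅓) - 4*½) = 2 + (48*(-⅓) - 2) = 2 + (-16 - 2) = 2 - 18 = -16)
(83*14)*r = (83*14)*(-16) = 1162*(-16) = -18592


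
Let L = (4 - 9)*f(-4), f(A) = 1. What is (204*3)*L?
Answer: -3060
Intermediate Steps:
L = -5 (L = (4 - 9)*1 = -5*1 = -5)
(204*3)*L = (204*3)*(-5) = 612*(-5) = -3060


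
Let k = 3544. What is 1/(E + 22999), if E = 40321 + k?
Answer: 1/66864 ≈ 1.4956e-5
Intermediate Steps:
E = 43865 (E = 40321 + 3544 = 43865)
1/(E + 22999) = 1/(43865 + 22999) = 1/66864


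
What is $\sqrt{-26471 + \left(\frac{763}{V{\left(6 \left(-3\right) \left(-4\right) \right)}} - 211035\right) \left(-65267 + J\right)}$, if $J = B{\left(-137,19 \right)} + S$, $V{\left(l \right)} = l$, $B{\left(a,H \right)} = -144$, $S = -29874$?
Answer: $\frac{\sqrt{2895470459666}}{12} \approx 1.418 \cdot 10^{5}$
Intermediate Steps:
$J = -30018$ ($J = -144 - 29874 = -30018$)
$\sqrt{-26471 + \left(\frac{763}{V{\left(6 \left(-3\right) \left(-4\right) \right)}} - 211035\right) \left(-65267 + J\right)} = \sqrt{-26471 + \left(\frac{763}{6 \left(-3\right) \left(-4\right)} - 211035\right) \left(-65267 - 30018\right)} = \sqrt{-26471 + \left(\frac{763}{\left(-18\right) \left(-4\right)} - 211035\right) \left(-95285\right)} = \sqrt{-26471 + \left(\frac{763}{72} - 211035\right) \left(-95285\right)} = \sqrt{-26471 - - \frac{1447737135745}{72}} = \sqrt{-26471 + \frac{1447737135745}{72}} = \sqrt{\frac{1447735229833}{72}} = \frac{\sqrt{2895470459666}}{12}$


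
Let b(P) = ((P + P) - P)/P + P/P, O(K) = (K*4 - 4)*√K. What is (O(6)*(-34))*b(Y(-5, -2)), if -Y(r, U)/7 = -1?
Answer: -1360*√6 ≈ -3331.3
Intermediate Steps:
Y(r, U) = 7 (Y(r, U) = -7*(-1) = 7)
O(K) = √K*(-4 + 4*K) (O(K) = (4*K - 4)*√K = (-4 + 4*K)*√K = √K*(-4 + 4*K))
b(P) = 2 (b(P) = (2*P - P)/P + 1 = P/P + 1 = 1 + 1 = 2)
(O(6)*(-34))*b(Y(-5, -2)) = ((4*√6*(-1 + 6))*(-34))*2 = ((4*√6*5)*(-34))*2 = ((20*√6)*(-34))*2 = -680*√6*2 = -1360*√6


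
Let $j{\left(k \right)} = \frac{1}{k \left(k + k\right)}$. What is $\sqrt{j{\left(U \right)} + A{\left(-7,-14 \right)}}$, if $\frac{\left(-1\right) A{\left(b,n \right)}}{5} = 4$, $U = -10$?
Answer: $\frac{i \sqrt{7998}}{20} \approx 4.4716 i$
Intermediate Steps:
$A{\left(b,n \right)} = -20$ ($A{\left(b,n \right)} = \left(-5\right) 4 = -20$)
$j{\left(k \right)} = \frac{1}{2 k^{2}}$ ($j{\left(k \right)} = \frac{1}{k 2 k} = \frac{1}{2 k^{2}}$)
$\sqrt{j{\left(U \right)} + A{\left(-7,-14 \right)}} = \sqrt{\frac{1}{2 \cdot 100} - 20} = \sqrt{\frac{1}{2} \cdot \frac{1}{100} - 20} = \sqrt{\frac{1}{200} - 20} = \sqrt{- \frac{3999}{200}} = \frac{i \sqrt{7998}}{20}$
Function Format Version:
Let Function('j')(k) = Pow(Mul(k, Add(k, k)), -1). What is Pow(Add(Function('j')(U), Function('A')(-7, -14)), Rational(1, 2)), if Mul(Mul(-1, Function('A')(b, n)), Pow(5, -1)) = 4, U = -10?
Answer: Mul(Rational(1, 20), I, Pow(7998, Rational(1, 2))) ≈ Mul(4.4716, I)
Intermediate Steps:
Function('A')(b, n) = -20 (Function('A')(b, n) = Mul(-5, 4) = -20)
Function('j')(k) = Mul(Rational(1, 2), Pow(k, -2)) (Function('j')(k) = Pow(Mul(k, Mul(2, k)), -1) = Pow(Mul(2, Pow(k, 2)), -1) = Mul(Rational(1, 2), Pow(k, -2)))
Pow(Add(Function('j')(U), Function('A')(-7, -14)), Rational(1, 2)) = Pow(Add(Mul(Rational(1, 2), Pow(-10, -2)), -20), Rational(1, 2)) = Pow(Add(Mul(Rational(1, 2), Rational(1, 100)), -20), Rational(1, 2)) = Pow(Add(Rational(1, 200), -20), Rational(1, 2)) = Pow(Rational(-3999, 200), Rational(1, 2)) = Mul(Rational(1, 20), I, Pow(7998, Rational(1, 2)))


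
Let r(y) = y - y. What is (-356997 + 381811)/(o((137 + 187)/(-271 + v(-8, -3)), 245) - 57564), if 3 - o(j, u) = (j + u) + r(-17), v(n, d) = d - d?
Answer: -3362297/7832551 ≈ -0.42927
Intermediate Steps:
v(n, d) = 0
r(y) = 0
o(j, u) = 3 - j - u (o(j, u) = 3 - ((j + u) + 0) = 3 - (j + u) = 3 + (-j - u) = 3 - j - u)
(-356997 + 381811)/(o((137 + 187)/(-271 + v(-8, -3)), 245) - 57564) = (-356997 + 381811)/((3 - (137 + 187)/(-271 + 0) - 1*245) - 57564) = 24814/((3 - 324/(-271) - 245) - 57564) = 24814/((3 - 324*(-1)/271 - 245) - 57564) = 24814/((3 - 1*(-324/271) - 245) - 57564) = 24814/((3 + 324/271 - 245) - 57564) = 24814/(-65258/271 - 57564) = 24814/(-15665102/271) = 24814*(-271/15665102) = -3362297/7832551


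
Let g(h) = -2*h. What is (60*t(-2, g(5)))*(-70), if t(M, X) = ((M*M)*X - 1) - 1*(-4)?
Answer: 155400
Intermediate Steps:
t(M, X) = 3 + X*M**2 (t(M, X) = (M**2*X - 1) + 4 = (X*M**2 - 1) + 4 = (-1 + X*M**2) + 4 = 3 + X*M**2)
(60*t(-2, g(5)))*(-70) = (60*(3 - 2*5*(-2)**2))*(-70) = (60*(3 - 10*4))*(-70) = (60*(3 - 40))*(-70) = (60*(-37))*(-70) = -2220*(-70) = 155400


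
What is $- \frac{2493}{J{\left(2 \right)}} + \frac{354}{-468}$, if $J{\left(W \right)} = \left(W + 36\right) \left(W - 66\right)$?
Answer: $\frac{25483}{94848} \approx 0.26867$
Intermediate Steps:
$J{\left(W \right)} = \left(-66 + W\right) \left(36 + W\right)$ ($J{\left(W \right)} = \left(36 + W\right) \left(-66 + W\right) = \left(-66 + W\right) \left(36 + W\right)$)
$- \frac{2493}{J{\left(2 \right)}} + \frac{354}{-468} = - \frac{2493}{-2376 + 2^{2} - 60} + \frac{354}{-468} = - \frac{2493}{-2376 + 4 - 60} + 354 \left(- \frac{1}{468}\right) = - \frac{2493}{-2432} - \frac{59}{78} = \left(-2493\right) \left(- \frac{1}{2432}\right) - \frac{59}{78} = \frac{2493}{2432} - \frac{59}{78} = \frac{25483}{94848}$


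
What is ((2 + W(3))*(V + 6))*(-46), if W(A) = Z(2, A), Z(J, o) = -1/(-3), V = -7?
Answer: 322/3 ≈ 107.33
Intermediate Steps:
Z(J, o) = 1/3 (Z(J, o) = -1*(-1/3) = 1/3)
W(A) = 1/3
((2 + W(3))*(V + 6))*(-46) = ((2 + 1/3)*(-7 + 6))*(-46) = ((7/3)*(-1))*(-46) = -7/3*(-46) = 322/3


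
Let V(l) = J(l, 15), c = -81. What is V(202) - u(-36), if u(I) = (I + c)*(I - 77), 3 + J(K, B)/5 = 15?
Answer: -13161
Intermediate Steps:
J(K, B) = 60 (J(K, B) = -15 + 5*15 = -15 + 75 = 60)
u(I) = (-81 + I)*(-77 + I) (u(I) = (I - 81)*(I - 77) = (-81 + I)*(-77 + I))
V(l) = 60
V(202) - u(-36) = 60 - (6237 + (-36)² - 158*(-36)) = 60 - (6237 + 1296 + 5688) = 60 - 1*13221 = 60 - 13221 = -13161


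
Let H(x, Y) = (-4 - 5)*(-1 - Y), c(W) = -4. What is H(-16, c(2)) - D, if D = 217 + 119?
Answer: -363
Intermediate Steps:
H(x, Y) = 9 + 9*Y (H(x, Y) = -9*(-1 - Y) = 9 + 9*Y)
D = 336
H(-16, c(2)) - D = (9 + 9*(-4)) - 1*336 = (9 - 36) - 336 = -27 - 336 = -363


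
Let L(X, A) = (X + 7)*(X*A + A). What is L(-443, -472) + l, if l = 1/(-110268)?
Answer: -10029984337153/110268 ≈ -9.0960e+7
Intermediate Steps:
L(X, A) = (7 + X)*(A + A*X) (L(X, A) = (7 + X)*(A*X + A) = (7 + X)*(A + A*X))
l = -1/110268 ≈ -9.0688e-6
L(-443, -472) + l = -472*(7 + (-443)² + 8*(-443)) - 1/110268 = -472*(7 + 196249 - 3544) - 1/110268 = -472*192712 - 1/110268 = -90960064 - 1/110268 = -10029984337153/110268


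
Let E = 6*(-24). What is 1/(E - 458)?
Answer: -1/602 ≈ -0.0016611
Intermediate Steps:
E = -144
1/(E - 458) = 1/(-144 - 458) = 1/(-602) = -1/602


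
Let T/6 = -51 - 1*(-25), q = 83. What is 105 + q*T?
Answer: -12843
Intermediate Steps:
T = -156 (T = 6*(-51 - 1*(-25)) = 6*(-51 + 25) = 6*(-26) = -156)
105 + q*T = 105 + 83*(-156) = 105 - 12948 = -12843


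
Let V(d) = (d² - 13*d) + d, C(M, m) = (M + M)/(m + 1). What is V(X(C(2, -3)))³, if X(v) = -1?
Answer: 2197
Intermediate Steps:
C(M, m) = 2*M/(1 + m) (C(M, m) = (2*M)/(1 + m) = 2*M/(1 + m))
V(d) = d² - 12*d
V(X(C(2, -3)))³ = (-(-12 - 1))³ = (-1*(-13))³ = 13³ = 2197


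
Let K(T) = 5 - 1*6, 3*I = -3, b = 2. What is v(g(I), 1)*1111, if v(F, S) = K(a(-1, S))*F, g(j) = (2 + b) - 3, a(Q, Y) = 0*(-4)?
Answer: -1111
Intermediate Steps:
a(Q, Y) = 0
I = -1 (I = (⅓)*(-3) = -1)
K(T) = -1 (K(T) = 5 - 6 = -1)
g(j) = 1 (g(j) = (2 + 2) - 3 = 4 - 3 = 1)
v(F, S) = -F
v(g(I), 1)*1111 = -1*1*1111 = -1*1111 = -1111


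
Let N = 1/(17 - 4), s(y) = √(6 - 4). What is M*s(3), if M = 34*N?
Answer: 34*√2/13 ≈ 3.6987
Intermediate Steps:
s(y) = √2
N = 1/13 ≈ 0.076923
M = 34/13 (M = 34*(1/13) = 34/13 ≈ 2.6154)
M*s(3) = 34*√2/13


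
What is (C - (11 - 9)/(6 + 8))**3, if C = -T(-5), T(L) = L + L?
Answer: 328509/343 ≈ 957.75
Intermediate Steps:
T(L) = 2*L
C = 10 (C = -2*(-5) = -1*(-10) = 10)
(C - (11 - 9)/(6 + 8))**3 = (10 - (11 - 9)/(6 + 8))**3 = (10 - 2/14)**3 = (10 - 1*1/7)**3 = (10 - 1/7)**3 = (69/7)**3 = 328509/343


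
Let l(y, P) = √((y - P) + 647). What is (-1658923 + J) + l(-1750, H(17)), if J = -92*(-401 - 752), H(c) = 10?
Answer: -1552847 + I*√1113 ≈ -1.5528e+6 + 33.362*I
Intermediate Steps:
l(y, P) = √(647 + y - P)
J = 106076 (J = -92*(-1153) = 106076)
(-1658923 + J) + l(-1750, H(17)) = (-1658923 + 106076) + √(647 - 1750 - 1*10) = -1552847 + √(647 - 1750 - 10) = -1552847 + √(-1113) = -1552847 + I*√1113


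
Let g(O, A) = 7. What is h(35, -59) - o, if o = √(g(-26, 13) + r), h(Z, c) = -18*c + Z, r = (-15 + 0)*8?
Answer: 1097 - I*√113 ≈ 1097.0 - 10.63*I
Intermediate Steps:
r = -120 (r = -15*8 = -120)
h(Z, c) = Z - 18*c
o = I*√113 (o = √(7 - 120) = √(-113) = I*√113 ≈ 10.63*I)
h(35, -59) - o = (35 - 18*(-59)) - I*√113 = (35 + 1062) - I*√113 = 1097 - I*√113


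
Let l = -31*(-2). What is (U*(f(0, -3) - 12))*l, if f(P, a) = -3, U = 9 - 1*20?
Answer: 10230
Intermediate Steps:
U = -11 (U = 9 - 20 = -11)
l = 62
(U*(f(0, -3) - 12))*l = -11*(-3 - 12)*62 = -11*(-15)*62 = 165*62 = 10230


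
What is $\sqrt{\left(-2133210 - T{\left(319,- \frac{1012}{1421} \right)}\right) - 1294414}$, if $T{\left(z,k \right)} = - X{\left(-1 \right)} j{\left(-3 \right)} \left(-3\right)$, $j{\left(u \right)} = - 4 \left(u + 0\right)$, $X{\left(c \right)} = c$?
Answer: $2 i \sqrt{856897} \approx 1851.4 i$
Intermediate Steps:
$j{\left(u \right)} = - 4 u$
$T{\left(z,k \right)} = -36$ ($T{\left(z,k \right)} = \left(-1\right) \left(-1\right) \left(\left(-4\right) \left(-3\right)\right) \left(-3\right) = 1 \cdot 12 \left(-3\right) = 12 \left(-3\right) = -36$)
$\sqrt{\left(-2133210 - T{\left(319,- \frac{1012}{1421} \right)}\right) - 1294414} = \sqrt{\left(-2133210 - -36\right) - 1294414} = \sqrt{\left(-2133210 + 36\right) - 1294414} = \sqrt{-2133174 - 1294414} = \sqrt{-3427588} = 2 i \sqrt{856897}$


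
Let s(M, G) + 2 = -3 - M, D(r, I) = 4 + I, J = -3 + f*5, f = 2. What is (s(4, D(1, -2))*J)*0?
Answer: 0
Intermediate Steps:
J = 7 (J = -3 + 2*5 = -3 + 10 = 7)
s(M, G) = -5 - M (s(M, G) = -2 + (-3 - M) = -5 - M)
(s(4, D(1, -2))*J)*0 = ((-5 - 1*4)*7)*0 = ((-5 - 4)*7)*0 = -9*7*0 = -63*0 = 0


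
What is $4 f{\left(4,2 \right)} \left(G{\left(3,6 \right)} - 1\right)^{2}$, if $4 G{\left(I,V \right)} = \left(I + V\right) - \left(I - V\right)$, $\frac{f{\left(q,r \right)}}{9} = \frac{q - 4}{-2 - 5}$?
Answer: $0$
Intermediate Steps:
$f{\left(q,r \right)} = \frac{36}{7} - \frac{9 q}{7}$ ($f{\left(q,r \right)} = 9 \frac{q - 4}{-2 - 5} = 9 \frac{-4 + q}{-7} = 9 \left(-4 + q\right) \left(- \frac{1}{7}\right) = 9 \left(\frac{4}{7} - \frac{q}{7}\right) = \frac{36}{7} - \frac{9 q}{7}$)
$G{\left(I,V \right)} = \frac{V}{2}$ ($G{\left(I,V \right)} = \frac{\left(I + V\right) - \left(I - V\right)}{4} = \frac{2 V}{4} = \frac{V}{2}$)
$4 f{\left(4,2 \right)} \left(G{\left(3,6 \right)} - 1\right)^{2} = 4 \left(\frac{36}{7} - \frac{36}{7}\right) \left(\frac{1}{2} \cdot 6 - 1\right)^{2} = 4 \left(\frac{36}{7} - \frac{36}{7}\right) \left(3 - 1\right)^{2} = 4 \cdot 0 \cdot 2^{2} = 0 \cdot 4 = 0$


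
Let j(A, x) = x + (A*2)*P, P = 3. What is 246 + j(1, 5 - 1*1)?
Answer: 256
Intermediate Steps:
j(A, x) = x + 6*A (j(A, x) = x + (A*2)*3 = x + (2*A)*3 = x + 6*A)
246 + j(1, 5 - 1*1) = 246 + ((5 - 1*1) + 6*1) = 246 + ((5 - 1) + 6) = 246 + (4 + 6) = 246 + 10 = 256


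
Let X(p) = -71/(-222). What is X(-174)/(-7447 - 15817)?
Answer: -71/5164608 ≈ -1.3747e-5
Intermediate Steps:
X(p) = 71/222 (X(p) = -71*(-1/222) = 71/222)
X(-174)/(-7447 - 15817) = 71/(222*(-7447 - 15817)) = (71/222)/(-23264) = (71/222)*(-1/23264) = -71/5164608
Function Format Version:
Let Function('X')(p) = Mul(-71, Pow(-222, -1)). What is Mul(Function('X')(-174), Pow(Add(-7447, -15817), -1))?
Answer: Rational(-71, 5164608) ≈ -1.3747e-5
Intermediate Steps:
Function('X')(p) = Rational(71, 222) (Function('X')(p) = Mul(-71, Rational(-1, 222)) = Rational(71, 222))
Mul(Function('X')(-174), Pow(Add(-7447, -15817), -1)) = Mul(Rational(71, 222), Pow(Add(-7447, -15817), -1)) = Mul(Rational(71, 222), Pow(-23264, -1)) = Mul(Rational(71, 222), Rational(-1, 23264)) = Rational(-71, 5164608)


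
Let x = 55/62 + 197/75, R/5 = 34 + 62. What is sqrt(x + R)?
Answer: sqrt(418191054)/930 ≈ 21.989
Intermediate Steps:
R = 480 (R = 5*(34 + 62) = 5*96 = 480)
x = 16339/4650 (x = 55*(1/62) + 197*(1/75) = 55/62 + 197/75 = 16339/4650 ≈ 3.5138)
sqrt(x + R) = sqrt(16339/4650 + 480) = sqrt(2248339/4650) = sqrt(418191054)/930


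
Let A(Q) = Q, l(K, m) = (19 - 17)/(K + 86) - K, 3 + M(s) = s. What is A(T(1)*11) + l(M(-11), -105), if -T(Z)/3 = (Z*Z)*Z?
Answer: -683/36 ≈ -18.972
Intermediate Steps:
M(s) = -3 + s
l(K, m) = -K + 2/(86 + K) (l(K, m) = 2/(86 + K) - K = -K + 2/(86 + K))
T(Z) = -3*Z³ (T(Z) = -3*Z*Z*Z = -3*Z²*Z = -3*Z³)
A(T(1)*11) + l(M(-11), -105) = -3*1³*11 + (2 - (-3 - 11)² - 86*(-3 - 11))/(86 + (-3 - 11)) = -3*1*11 + (2 - 1*(-14)² - 86*(-14))/(86 - 14) = -3*11 + (2 - 1*196 + 1204)/72 = -33 + (2 - 196 + 1204)/72 = -33 + (1/72)*1010 = -33 + 505/36 = -683/36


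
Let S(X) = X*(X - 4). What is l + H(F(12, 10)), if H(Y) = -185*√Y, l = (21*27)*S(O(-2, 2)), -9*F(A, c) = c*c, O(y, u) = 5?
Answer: 2835 - 1850*I/3 ≈ 2835.0 - 616.67*I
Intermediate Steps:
F(A, c) = -c²/9 (F(A, c) = -c*c/9 = -c²/9)
S(X) = X*(-4 + X)
l = 2835 (l = (21*27)*(5*(-4 + 5)) = 567*(5*1) = 567*5 = 2835)
l + H(F(12, 10)) = 2835 - 185*10*I/3 = 2835 - 1850*I/3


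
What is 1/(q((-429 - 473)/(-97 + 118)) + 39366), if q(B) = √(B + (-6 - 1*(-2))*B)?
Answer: 137781/5423886395 - √6314/10847772790 ≈ 2.5395e-5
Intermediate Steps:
q(B) = √3*√(-B) (q(B) = √(B + (-6 + 2)*B) = √(B - 4*B) = √(-3*B) = √3*√(-B))
1/(q((-429 - 473)/(-97 + 118)) + 39366) = 1/(√3*√(-(-429 - 473)/(-97 + 118)) + 39366) = 1/(√3*√(-(-902)/21) + 39366) = 1/(√3*√(-1*(-902/21)) + 39366) = 1/(√3*√(902/21) + 39366) = 1/(√3*(√18942/21) + 39366) = 1/(√6314/7 + 39366) = 1/(39366 + √6314/7)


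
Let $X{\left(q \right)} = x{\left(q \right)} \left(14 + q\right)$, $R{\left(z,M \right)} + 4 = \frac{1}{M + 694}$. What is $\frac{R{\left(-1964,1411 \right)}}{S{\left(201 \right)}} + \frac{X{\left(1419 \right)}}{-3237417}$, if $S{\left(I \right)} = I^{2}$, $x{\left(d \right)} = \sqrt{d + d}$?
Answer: $- \frac{8419}{85044105} - \frac{1433 \sqrt{2838}}{3237417} \approx -0.02368$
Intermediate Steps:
$x{\left(d \right)} = \sqrt{2} \sqrt{d}$ ($x{\left(d \right)} = \sqrt{2 d} = \sqrt{2} \sqrt{d}$)
$R{\left(z,M \right)} = -4 + \frac{1}{694 + M}$ ($R{\left(z,M \right)} = -4 + \frac{1}{M + 694} = -4 + \frac{1}{694 + M}$)
$X{\left(q \right)} = \sqrt{2} \sqrt{q} \left(14 + q\right)$
$\frac{R{\left(-1964,1411 \right)}}{S{\left(201 \right)}} + \frac{X{\left(1419 \right)}}{-3237417} = \frac{\frac{1}{694 + 1411} \left(-2775 - 5644\right)}{201^{2}} + \frac{\sqrt{2} \sqrt{1419} \left(14 + 1419\right)}{-3237417} = \frac{\frac{1}{2105} \left(-2775 - 5644\right)}{40401} + \sqrt{2} \sqrt{1419} \cdot 1433 \left(- \frac{1}{3237417}\right) = \frac{1}{2105} \left(-8419\right) \frac{1}{40401} + 1433 \sqrt{2838} \left(- \frac{1}{3237417}\right) = \left(- \frac{8419}{2105}\right) \frac{1}{40401} - \frac{1433 \sqrt{2838}}{3237417} = - \frac{8419}{85044105} - \frac{1433 \sqrt{2838}}{3237417}$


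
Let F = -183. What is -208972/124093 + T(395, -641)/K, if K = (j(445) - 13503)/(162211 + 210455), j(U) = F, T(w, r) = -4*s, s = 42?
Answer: 1294390109132/283056133 ≈ 4572.9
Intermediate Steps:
T(w, r) = -168 (T(w, r) = -4*42 = -168)
j(U) = -183
K = -2281/62111 (K = (-183 - 13503)/(162211 + 210455) = -13686/372666 = -13686*1/372666 = -2281/62111 ≈ -0.036725)
-208972/124093 + T(395, -641)/K = -208972/124093 - 168/(-2281/62111) = -208972*1/124093 - 168*(-62111/2281) = -208972/124093 + 10434648/2281 = 1294390109132/283056133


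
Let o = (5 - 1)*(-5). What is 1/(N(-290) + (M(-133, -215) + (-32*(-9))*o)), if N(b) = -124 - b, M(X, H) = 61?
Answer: -1/5533 ≈ -0.00018073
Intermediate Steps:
o = -20 (o = 4*(-5) = -20)
1/(N(-290) + (M(-133, -215) + (-32*(-9))*o)) = 1/((-124 - 1*(-290)) + (61 - 32*(-9)*(-20))) = 1/((-124 + 290) + (61 + 288*(-20))) = 1/(166 + (61 - 5760)) = 1/(166 - 5699) = 1/(-5533) = -1/5533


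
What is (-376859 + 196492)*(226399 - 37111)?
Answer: -34141308696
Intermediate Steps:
(-376859 + 196492)*(226399 - 37111) = -180367*189288 = -34141308696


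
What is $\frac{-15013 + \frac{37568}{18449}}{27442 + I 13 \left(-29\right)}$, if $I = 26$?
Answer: $- \frac{1883927}{2213880} \approx -0.85096$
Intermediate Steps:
$\frac{-15013 + \frac{37568}{18449}}{27442 + I 13 \left(-29\right)} = \frac{-15013 + \frac{37568}{18449}}{27442 + 26 \cdot 13 \left(-29\right)} = \frac{-15013 + 37568 \cdot \frac{1}{18449}}{27442 + 338 \left(-29\right)} = \frac{-15013 + \frac{37568}{18449}}{27442 - 9802} = - \frac{276937269}{18449 \cdot 17640} = \left(- \frac{276937269}{18449}\right) \frac{1}{17640} = - \frac{1883927}{2213880}$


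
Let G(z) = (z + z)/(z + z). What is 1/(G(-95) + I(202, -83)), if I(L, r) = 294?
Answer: 1/295 ≈ 0.0033898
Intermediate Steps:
G(z) = 1 (G(z) = (2*z)/((2*z)) = (2*z)*(1/(2*z)) = 1)
1/(G(-95) + I(202, -83)) = 1/(1 + 294) = 1/295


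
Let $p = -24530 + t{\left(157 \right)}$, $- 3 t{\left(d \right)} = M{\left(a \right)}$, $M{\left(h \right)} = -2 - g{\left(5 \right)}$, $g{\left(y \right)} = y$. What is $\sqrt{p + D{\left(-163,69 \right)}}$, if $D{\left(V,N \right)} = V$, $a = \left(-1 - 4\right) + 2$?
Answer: $\frac{2 i \sqrt{55554}}{3} \approx 157.13 i$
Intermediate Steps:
$a = -3$ ($a = -5 + 2 = -3$)
$M{\left(h \right)} = -7$ ($M{\left(h \right)} = -2 - 5 = -7$)
$t{\left(d \right)} = \frac{7}{3}$ ($t{\left(d \right)} = \left(- \frac{1}{3}\right) \left(-7\right) = \frac{7}{3}$)
$p = - \frac{73583}{3}$ ($p = -24530 + \frac{7}{3} = - \frac{73583}{3} \approx -24528.0$)
$\sqrt{p + D{\left(-163,69 \right)}} = \sqrt{- \frac{73583}{3} - 163} = \sqrt{- \frac{74072}{3}} = \frac{2 i \sqrt{55554}}{3}$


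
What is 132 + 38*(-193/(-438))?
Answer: 32575/219 ≈ 148.74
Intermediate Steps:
132 + 38*(-193/(-438)) = 132 + 38*(-193*(-1/438)) = 132 + 38*(193/438) = 132 + 3667/219 = 32575/219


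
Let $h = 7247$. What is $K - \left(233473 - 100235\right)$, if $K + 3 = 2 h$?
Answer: $-118747$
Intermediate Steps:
$K = 14491$ ($K = -3 + 2 \cdot 7247 = -3 + 14494 = 14491$)
$K - \left(233473 - 100235\right) = 14491 - \left(233473 - 100235\right) = 14491 - 133238 = -118747$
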